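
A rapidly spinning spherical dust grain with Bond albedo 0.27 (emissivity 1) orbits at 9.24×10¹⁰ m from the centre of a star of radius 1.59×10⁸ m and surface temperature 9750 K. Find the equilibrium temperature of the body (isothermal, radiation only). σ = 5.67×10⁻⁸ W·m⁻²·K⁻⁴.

T ≈ 264 K

The star's surface emits σT_*⁴; at distance d the flux is S = σT_*⁴(R_*/d)².
S = 5.67×10⁻⁸·(9750)⁴·(1.59×10⁸/9.24×10¹⁰)² = 1517 W/m².
For an isothermal sphere T⁴ = (1−a)S/(4σ) = 4.884×10⁹ K⁴.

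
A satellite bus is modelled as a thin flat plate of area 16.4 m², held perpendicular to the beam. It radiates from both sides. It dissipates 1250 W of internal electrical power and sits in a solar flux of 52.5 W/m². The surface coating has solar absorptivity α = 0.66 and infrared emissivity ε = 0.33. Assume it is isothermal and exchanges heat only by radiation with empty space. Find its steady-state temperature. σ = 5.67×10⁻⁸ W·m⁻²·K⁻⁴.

T ≈ 233 K

At steady state, absorbed solar power + internal power = radiated power.
Absorbed: α·S·A_cross = 0.66·52.5·16.40 = 568.3 W (cross-section A).
Total input = 568.3 + 1250 = 1818 W.
Radiated: εσ·A_surf·T⁴ with A_surf = 2A = 32.80 m².
T⁴ = 1818/(0.33·5.67×10⁻⁸·32.80) = 2.963×10⁹ K⁴.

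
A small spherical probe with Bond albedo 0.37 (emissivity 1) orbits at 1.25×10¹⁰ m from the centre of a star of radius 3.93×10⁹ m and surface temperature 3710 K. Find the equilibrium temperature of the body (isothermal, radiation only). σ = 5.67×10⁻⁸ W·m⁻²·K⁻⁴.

T ≈ 1310 K

The star's surface emits σT_*⁴; at distance d the flux is S = σT_*⁴(R_*/d)².
S = 5.67×10⁻⁸·(3710)⁴·(3.93×10⁹/1.25×10¹⁰)² = 1.062×10⁶ W/m².
For an isothermal sphere T⁴ = (1−a)S/(4σ) = 2.949×10¹² K⁴.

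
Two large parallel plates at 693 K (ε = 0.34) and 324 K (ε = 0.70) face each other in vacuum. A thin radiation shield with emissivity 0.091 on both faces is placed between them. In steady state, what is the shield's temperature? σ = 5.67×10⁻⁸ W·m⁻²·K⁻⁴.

T_s ≈ 581 K

In steady state the net flux on the hot side equals that on the cold side.
σ(T₁⁴−T_s⁴)/D₁ = σ(T_s⁴−T₂⁴)/D₂, with D₁ = 1/ε₁+1/ε_s−1 = 12.93, D₂ = 1/ε_s+1/ε₂−1 = 11.42.
Solve for T_s⁴: T_s⁴ = (D₂·T₁⁴ + D₁·T₂⁴)/(D₁+D₂) = 1.140×10¹¹ K⁴.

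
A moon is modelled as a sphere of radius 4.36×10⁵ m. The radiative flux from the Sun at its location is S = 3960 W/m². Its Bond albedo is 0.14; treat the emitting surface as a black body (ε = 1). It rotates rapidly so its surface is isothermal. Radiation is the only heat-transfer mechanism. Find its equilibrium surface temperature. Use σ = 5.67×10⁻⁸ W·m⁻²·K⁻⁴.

At equilibrium, absorbed power = emitted power.
Absorbing cross-section = πr² = 5.972×10¹¹ m²; emitting surface = 4πr² = 2.389×10¹² m² (ratio 4).
(1−a)S·A_cross = εσ·A_surf·T⁴  ⇒  T⁴ = (1−a)S/(4σ).
T⁴ = 0.860·3960/(4·5.67×10⁻⁸) = 1.502×10¹⁰ K⁴.
T = (1.502×10¹⁰)^(1/4).

T ≈ 350 K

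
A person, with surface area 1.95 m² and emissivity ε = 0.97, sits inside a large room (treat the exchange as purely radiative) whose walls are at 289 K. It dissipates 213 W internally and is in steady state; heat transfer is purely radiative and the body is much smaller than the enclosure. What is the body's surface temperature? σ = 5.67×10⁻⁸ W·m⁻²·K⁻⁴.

T ≈ 308 K

For a small grey body in a large enclosure, net radiated power = εσA(T⁴ − T_w⁴).
Steady state: P = εσA(T⁴ − T_w⁴) with A = 1.95 m².
T⁴ = P/(εσA) + T_w⁴ = 213/(0.97·5.67×10⁻⁸·1.950) + (289)⁴
    = 1.986×10⁹ + 6.976×10⁹ = 8.962×10⁹ K⁴.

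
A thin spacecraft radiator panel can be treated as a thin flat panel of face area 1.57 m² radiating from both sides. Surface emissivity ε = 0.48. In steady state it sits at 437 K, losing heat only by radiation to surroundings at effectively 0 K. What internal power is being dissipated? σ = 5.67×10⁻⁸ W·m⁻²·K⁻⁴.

Steady state: P = εσA T⁴.
A = 2·1.57 = 3.140 m²; T⁴ = (437)⁴ = 3.647×10¹⁰ K⁴.
P = 0.48 × 5.67×10⁻⁸ × 3.140 × 3.647×10¹⁰.

P ≈ 3120 W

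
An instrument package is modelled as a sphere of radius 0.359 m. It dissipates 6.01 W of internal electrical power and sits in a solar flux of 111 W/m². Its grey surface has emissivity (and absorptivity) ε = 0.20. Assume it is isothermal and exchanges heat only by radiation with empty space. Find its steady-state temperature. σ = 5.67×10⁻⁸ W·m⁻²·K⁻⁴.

At steady state, absorbed solar power + internal power = radiated power.
Absorbed: α·S·A_cross = 0.20·111·0.4049 = 8.989 W (cross-section πr²).
Total input = 8.989 + 6.01 = 15.00 W.
Radiated: εσ·A_surf·T⁴ with A_surf = 4πr² = 1.620 m².
T⁴ = 15.00/(0.20·5.67×10⁻⁸·1.620) = 8.167×10⁸ K⁴.

T ≈ 169 K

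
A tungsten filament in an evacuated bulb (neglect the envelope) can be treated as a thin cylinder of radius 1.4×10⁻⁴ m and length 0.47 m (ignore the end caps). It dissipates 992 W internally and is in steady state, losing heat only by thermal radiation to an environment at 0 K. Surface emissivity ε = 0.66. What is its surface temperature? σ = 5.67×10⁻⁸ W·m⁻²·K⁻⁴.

T ≈ 2830 K

Steady state: internal power = radiated power, P = εσA T⁴.
Radiating area A = 2πrL = 4.134×10⁻⁴ m².
T⁴ = P/(εσA) = 992/(0.66·5.67×10⁻⁸·4.134×10⁻⁴) = 6.412×10¹³ K⁴.
T = (6.412×10¹³)^(1/4).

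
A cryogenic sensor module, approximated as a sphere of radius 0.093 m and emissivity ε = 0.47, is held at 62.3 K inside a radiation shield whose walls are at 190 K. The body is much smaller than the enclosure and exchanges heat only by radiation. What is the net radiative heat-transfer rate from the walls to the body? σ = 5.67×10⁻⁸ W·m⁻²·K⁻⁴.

For a small grey body in a large enclosure: P_net = εσA(T_body⁴ − T_wall⁴).
A = 4πr² = 0.1087 m²; T_body⁴ − T_wall⁴ = 1.506×10⁷ − 1.303×10⁹ = -1.288×10⁹ K⁴.
|P_net| = 0.47·5.67×10⁻⁸·0.1087·1.288×10⁹.

P_net ≈ 3.73 W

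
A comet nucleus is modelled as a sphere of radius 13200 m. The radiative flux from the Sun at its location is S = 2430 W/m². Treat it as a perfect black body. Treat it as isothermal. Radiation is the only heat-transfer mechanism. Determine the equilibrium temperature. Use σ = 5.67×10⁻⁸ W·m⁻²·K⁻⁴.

At equilibrium, absorbed power = emitted power.
Absorbing cross-section = πr² = 5.474×10⁸ m²; emitting surface = 4πr² = 2.190×10⁹ m² (ratio 4).
S·A_cross = εσ·A_surf·T⁴  ⇒  T⁴ = S/(4σ).
T⁴ = 1.00·2430/(4·5.67×10⁻⁸) = 1.071×10¹⁰ K⁴.
T = (1.071×10¹⁰)^(1/4).

T ≈ 322 K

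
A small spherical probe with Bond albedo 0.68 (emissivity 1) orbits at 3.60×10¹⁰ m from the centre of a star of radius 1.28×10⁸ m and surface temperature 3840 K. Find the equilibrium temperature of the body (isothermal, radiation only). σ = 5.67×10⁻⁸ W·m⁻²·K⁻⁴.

T ≈ 122 K

The star's surface emits σT_*⁴; at distance d the flux is S = σT_*⁴(R_*/d)².
S = 5.67×10⁻⁸·(3840)⁴·(1.28×10⁸/3.60×10¹⁰)² = 155.9 W/m².
For an isothermal sphere T⁴ = (1−a)S/(4σ) = 2.199×10⁸ K⁴.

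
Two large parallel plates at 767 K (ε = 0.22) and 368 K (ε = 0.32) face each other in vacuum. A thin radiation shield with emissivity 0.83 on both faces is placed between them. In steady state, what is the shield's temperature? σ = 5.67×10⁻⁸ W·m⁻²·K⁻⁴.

T_s ≈ 626 K

In steady state the net flux on the hot side equals that on the cold side.
σ(T₁⁴−T_s⁴)/D₁ = σ(T_s⁴−T₂⁴)/D₂, with D₁ = 1/ε₁+1/ε_s−1 = 4.750, D₂ = 1/ε_s+1/ε₂−1 = 3.330.
Solve for T_s⁴: T_s⁴ = (D₂·T₁⁴ + D₁·T₂⁴)/(D₁+D₂) = 1.534×10¹¹ K⁴.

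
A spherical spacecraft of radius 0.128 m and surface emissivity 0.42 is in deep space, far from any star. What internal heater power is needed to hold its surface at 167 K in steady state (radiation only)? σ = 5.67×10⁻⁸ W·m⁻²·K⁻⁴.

P ≈ 3.81 W

P = εσ·4πr²·T⁴.
4πr² = 0.2059 m²; T⁴ = 7.778×10⁸ K⁴.
P = 0.42·5.67×10⁻⁸·0.2059·7.778×10⁸.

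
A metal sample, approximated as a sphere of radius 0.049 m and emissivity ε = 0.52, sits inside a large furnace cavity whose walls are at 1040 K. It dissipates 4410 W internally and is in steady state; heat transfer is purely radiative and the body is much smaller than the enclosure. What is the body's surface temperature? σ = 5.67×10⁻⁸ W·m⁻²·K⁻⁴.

For a small grey body in a large enclosure, net radiated power = εσA(T⁴ − T_w⁴).
Steady state: P = εσA(T⁴ − T_w⁴) with A = 4πr² = 0.03017 m².
T⁴ = P/(εσA) + T_w⁴ = 4410/(0.52·5.67×10⁻⁸·0.03017) + (1040)⁴
    = 4.957×10¹² + 1.170×10¹² = 6.127×10¹² K⁴.

T ≈ 1570 K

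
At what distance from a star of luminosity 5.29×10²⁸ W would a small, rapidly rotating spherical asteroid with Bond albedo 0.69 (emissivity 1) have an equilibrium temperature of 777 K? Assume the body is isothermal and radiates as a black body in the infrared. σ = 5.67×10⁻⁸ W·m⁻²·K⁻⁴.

d ≈ 1.26×10¹¹ m

For an isothermal black-emitting sphere, (1−a)S·πr² = σ·4πr²·T⁴ ⇒ S = 4σT⁴/(1−a).
S = 4·5.67×10⁻⁸·(777)⁴/0.310 = 2.667×10⁵ W/m².
Flux falls as S = L/(4πd²), so d = √(L/(4πS)) = √(5.29×10²⁸/(4π·2.667×10⁵)).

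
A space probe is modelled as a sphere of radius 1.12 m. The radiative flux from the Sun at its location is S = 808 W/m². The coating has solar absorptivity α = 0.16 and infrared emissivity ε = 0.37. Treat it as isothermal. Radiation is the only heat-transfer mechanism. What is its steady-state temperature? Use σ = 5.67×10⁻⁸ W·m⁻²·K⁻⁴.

At equilibrium, absorbed power = emitted power.
Absorbing cross-section = πr² = 3.941 m²; emitting surface = 4πr² = 15.76 m² (ratio 4).
αS·A_cross = εσ·A_surf·T⁴  ⇒  T⁴ = αS/(ε·4σ).
T⁴ = 0.160·808/(0.37·4·5.67×10⁻⁸) = 1.541×10⁹ K⁴.
T = (1.541×10⁹)^(1/4).

T ≈ 198 K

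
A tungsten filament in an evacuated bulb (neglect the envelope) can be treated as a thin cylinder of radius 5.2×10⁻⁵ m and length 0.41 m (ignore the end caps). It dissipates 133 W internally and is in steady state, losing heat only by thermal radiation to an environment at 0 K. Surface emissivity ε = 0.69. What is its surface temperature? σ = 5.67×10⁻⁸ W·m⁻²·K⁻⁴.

T ≈ 2240 K

Steady state: internal power = radiated power, P = εσA T⁴.
Radiating area A = 2πrL = 1.340×10⁻⁴ m².
T⁴ = P/(εσA) = 133/(0.69·5.67×10⁻⁸·1.340×10⁻⁴) = 2.538×10¹³ K⁴.
T = (2.538×10¹³)^(1/4).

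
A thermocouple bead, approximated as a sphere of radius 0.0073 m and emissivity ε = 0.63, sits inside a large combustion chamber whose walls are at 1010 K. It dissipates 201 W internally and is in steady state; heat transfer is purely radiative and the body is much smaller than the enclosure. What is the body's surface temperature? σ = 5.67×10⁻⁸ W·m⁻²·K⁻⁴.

For a small grey body in a large enclosure, net radiated power = εσA(T⁴ − T_w⁴).
Steady state: P = εσA(T⁴ − T_w⁴) with A = 4πr² = 6.697×10⁻⁴ m².
T⁴ = P/(εσA) + T_w⁴ = 201/(0.63·5.67×10⁻⁸·6.697×10⁻⁴) + (1010)⁴
    = 8.403×10¹² + 1.041×10¹² = 9.443×10¹² K⁴.

T ≈ 1750 K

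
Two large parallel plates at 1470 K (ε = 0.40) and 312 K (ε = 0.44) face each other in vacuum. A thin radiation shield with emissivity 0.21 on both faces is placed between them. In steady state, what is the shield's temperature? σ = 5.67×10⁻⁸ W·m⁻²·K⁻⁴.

In steady state the net flux on the hot side equals that on the cold side.
σ(T₁⁴−T_s⁴)/D₁ = σ(T_s⁴−T₂⁴)/D₂, with D₁ = 1/ε₁+1/ε_s−1 = 6.262, D₂ = 1/ε_s+1/ε₂−1 = 6.035.
Solve for T_s⁴: T_s⁴ = (D₂·T₁⁴ + D₁·T₂⁴)/(D₁+D₂) = 2.296×10¹² K⁴.

T_s ≈ 1230 K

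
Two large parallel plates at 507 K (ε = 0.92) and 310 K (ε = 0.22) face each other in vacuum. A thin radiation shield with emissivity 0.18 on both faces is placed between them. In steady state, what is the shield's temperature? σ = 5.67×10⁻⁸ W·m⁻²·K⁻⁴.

T_s ≈ 459 K

In steady state the net flux on the hot side equals that on the cold side.
σ(T₁⁴−T_s⁴)/D₁ = σ(T_s⁴−T₂⁴)/D₂, with D₁ = 1/ε₁+1/ε_s−1 = 5.643, D₂ = 1/ε_s+1/ε₂−1 = 9.101.
Solve for T_s⁴: T_s⁴ = (D₂·T₁⁴ + D₁·T₂⁴)/(D₁+D₂) = 4.432×10¹⁰ K⁴.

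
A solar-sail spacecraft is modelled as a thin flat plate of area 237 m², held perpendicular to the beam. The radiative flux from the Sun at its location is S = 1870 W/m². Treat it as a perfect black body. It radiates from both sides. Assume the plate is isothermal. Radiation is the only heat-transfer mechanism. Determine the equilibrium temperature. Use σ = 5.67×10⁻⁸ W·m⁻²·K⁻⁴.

T ≈ 358 K

At equilibrium, absorbed power = emitted power.
Absorbing cross-section = A = 237.0 m²; emitting surface = 2A = 474.0 m² (ratio 2).
S·A_cross = εσ·A_surf·T⁴  ⇒  T⁴ = S/(2σ).
T⁴ = 1.00·1870/(2·5.67×10⁻⁸) = 1.649×10¹⁰ K⁴.
T = (1.649×10¹⁰)^(1/4).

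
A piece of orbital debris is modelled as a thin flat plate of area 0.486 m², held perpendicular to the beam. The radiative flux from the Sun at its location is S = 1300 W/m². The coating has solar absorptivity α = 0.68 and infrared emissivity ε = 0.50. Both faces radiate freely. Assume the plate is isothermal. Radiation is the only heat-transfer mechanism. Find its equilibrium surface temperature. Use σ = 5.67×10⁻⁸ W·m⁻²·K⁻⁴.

At equilibrium, absorbed power = emitted power.
Absorbing cross-section = A = 0.4860 m²; emitting surface = 2A = 0.9720 m² (ratio 2).
αS·A_cross = εσ·A_surf·T⁴  ⇒  T⁴ = αS/(ε·2σ).
T⁴ = 0.680·1300/(0.50·2·5.67×10⁻⁸) = 1.559×10¹⁰ K⁴.
T = (1.559×10¹⁰)^(1/4).

T ≈ 353 K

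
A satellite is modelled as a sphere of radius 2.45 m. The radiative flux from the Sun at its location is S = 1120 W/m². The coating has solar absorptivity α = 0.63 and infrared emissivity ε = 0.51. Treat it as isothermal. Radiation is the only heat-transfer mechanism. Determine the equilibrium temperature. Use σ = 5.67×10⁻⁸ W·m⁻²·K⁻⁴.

At equilibrium, absorbed power = emitted power.
Absorbing cross-section = πr² = 18.86 m²; emitting surface = 4πr² = 75.43 m² (ratio 4).
αS·A_cross = εσ·A_surf·T⁴  ⇒  T⁴ = αS/(ε·4σ).
T⁴ = 0.630·1120/(0.51·4·5.67×10⁻⁸) = 6.100×10⁹ K⁴.
T = (6.100×10⁹)^(1/4).

T ≈ 279 K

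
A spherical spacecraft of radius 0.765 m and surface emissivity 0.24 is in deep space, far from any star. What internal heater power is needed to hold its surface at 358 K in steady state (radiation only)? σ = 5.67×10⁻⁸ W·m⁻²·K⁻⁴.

P ≈ 1640 W

P = εσ·4πr²·T⁴.
4πr² = 7.354 m²; T⁴ = 1.643×10¹⁰ K⁴.
P = 0.24·5.67×10⁻⁸·7.354·1.643×10¹⁰.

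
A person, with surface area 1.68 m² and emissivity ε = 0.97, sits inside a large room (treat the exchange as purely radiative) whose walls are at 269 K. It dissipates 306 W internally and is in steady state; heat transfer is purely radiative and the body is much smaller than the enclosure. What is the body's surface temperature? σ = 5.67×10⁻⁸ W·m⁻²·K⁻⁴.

T ≈ 304 K

For a small grey body in a large enclosure, net radiated power = εσA(T⁴ − T_w⁴).
Steady state: P = εσA(T⁴ − T_w⁴) with A = 1.68 m².
T⁴ = P/(εσA) + T_w⁴ = 306/(0.97·5.67×10⁻⁸·1.680) + (269)⁴
    = 3.312×10⁹ + 5.236×10⁹ = 8.548×10⁹ K⁴.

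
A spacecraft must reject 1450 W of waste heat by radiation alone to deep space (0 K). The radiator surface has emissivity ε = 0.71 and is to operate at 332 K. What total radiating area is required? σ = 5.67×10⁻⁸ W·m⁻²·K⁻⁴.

A ≈ 2.96 m²

P = εσA T⁴ ⇒ A = P/(εσT⁴).
T⁴ = 1.215×10¹⁰ K⁴.
A = 1450/(0.71 × 5.67×10⁻⁸ × 1.215×10¹⁰).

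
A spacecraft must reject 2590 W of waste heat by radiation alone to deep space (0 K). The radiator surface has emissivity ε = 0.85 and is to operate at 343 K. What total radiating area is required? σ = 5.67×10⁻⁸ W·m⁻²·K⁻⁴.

P = εσA T⁴ ⇒ A = P/(εσT⁴).
T⁴ = 1.384×10¹⁰ K⁴.
A = 2590/(0.85 × 5.67×10⁻⁸ × 1.384×10¹⁰).

A ≈ 3.88 m²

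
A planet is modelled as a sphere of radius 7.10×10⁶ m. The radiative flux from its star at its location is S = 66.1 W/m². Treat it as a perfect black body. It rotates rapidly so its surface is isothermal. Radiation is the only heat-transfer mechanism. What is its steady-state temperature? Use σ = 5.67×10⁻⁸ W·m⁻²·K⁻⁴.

At equilibrium, absorbed power = emitted power.
Absorbing cross-section = πr² = 1.584×10¹⁴ m²; emitting surface = 4πr² = 6.335×10¹⁴ m² (ratio 4).
S·A_cross = εσ·A_surf·T⁴  ⇒  T⁴ = S/(4σ).
T⁴ = 1.00·66.1/(4·5.67×10⁻⁸) = 2.914×10⁸ K⁴.
T = (2.914×10⁸)^(1/4).

T ≈ 131 K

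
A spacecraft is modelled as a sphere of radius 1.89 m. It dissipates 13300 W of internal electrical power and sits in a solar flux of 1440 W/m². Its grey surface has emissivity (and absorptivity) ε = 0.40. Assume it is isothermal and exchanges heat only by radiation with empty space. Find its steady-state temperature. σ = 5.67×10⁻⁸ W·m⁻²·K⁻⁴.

At steady state, absorbed solar power + internal power = radiated power.
Absorbed: α·S·A_cross = 0.40·1440·11.22 = 6464 W (cross-section πr²).
Total input = 6464 + 13300 = 19760 W.
Radiated: εσ·A_surf·T⁴ with A_surf = 4πr² = 44.89 m².
T⁴ = 19760/(0.40·5.67×10⁻⁸·44.89) = 1.941×10¹⁰ K⁴.

T ≈ 373 K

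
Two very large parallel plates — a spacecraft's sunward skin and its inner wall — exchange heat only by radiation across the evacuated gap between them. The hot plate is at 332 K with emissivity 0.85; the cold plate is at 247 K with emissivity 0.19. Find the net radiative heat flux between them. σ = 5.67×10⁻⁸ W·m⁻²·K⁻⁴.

For two infinite grey parallel plates, q = σ(T₁⁴ − T₂⁴)/(1/ε₁ + 1/ε₂ − 1).
T₁⁴ − T₂⁴ = 1.215×10¹⁰ − 3.722×10⁹ = 8.427×10⁹ K⁴.
1/ε₁ + 1/ε₂ − 1 = 1.176 + 5.263 − 1 = 5.440.
q = 5.67×10⁻⁸ × 8.427×10⁹ / 5.440.

q ≈ 87.8 W/m²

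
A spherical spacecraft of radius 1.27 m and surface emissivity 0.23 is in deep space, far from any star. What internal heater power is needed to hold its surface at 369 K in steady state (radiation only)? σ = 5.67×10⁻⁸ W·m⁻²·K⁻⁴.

P ≈ 4900 W

P = εσ·4πr²·T⁴.
4πr² = 20.27 m²; T⁴ = 1.854×10¹⁰ K⁴.
P = 0.23·5.67×10⁻⁸·20.27·1.854×10¹⁰.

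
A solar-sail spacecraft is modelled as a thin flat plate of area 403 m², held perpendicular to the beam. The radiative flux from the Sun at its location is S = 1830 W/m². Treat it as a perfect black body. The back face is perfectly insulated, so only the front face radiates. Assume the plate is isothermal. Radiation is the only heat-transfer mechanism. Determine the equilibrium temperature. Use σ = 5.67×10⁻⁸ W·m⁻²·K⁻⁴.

At equilibrium, absorbed power = emitted power.
Absorbing cross-section = A = 403.0 m²; emitting surface = A = 403.0 m² (ratio 1).
S·A_cross = εσ·A_surf·T⁴  ⇒  T⁴ = S/(1σ).
T⁴ = 1.00·1830/(1·5.67×10⁻⁸) = 3.228×10¹⁰ K⁴.
T = (3.228×10¹⁰)^(1/4).

T ≈ 424 K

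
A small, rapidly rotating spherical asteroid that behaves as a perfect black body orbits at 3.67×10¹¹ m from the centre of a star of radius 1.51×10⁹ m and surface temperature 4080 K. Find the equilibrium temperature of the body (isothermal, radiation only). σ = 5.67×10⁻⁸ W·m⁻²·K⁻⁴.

The star's surface emits σT_*⁴; at distance d the flux is S = σT_*⁴(R_*/d)².
S = 5.67×10⁻⁸·(4080)⁴·(1.51×10⁹/3.67×10¹¹)² = 266.0 W/m².
For an isothermal sphere T⁴ = (1−a)S/(4σ) = 1.173×10⁹ K⁴.

T ≈ 185 K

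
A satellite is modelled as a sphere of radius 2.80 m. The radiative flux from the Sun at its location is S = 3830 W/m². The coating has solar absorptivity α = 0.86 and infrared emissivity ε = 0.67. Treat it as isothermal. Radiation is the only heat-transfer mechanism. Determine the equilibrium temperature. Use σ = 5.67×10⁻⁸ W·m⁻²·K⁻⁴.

At equilibrium, absorbed power = emitted power.
Absorbing cross-section = πr² = 24.63 m²; emitting surface = 4πr² = 98.52 m² (ratio 4).
αS·A_cross = εσ·A_surf·T⁴  ⇒  T⁴ = αS/(ε·4σ).
T⁴ = 0.860·3830/(0.67·4·5.67×10⁻⁸) = 2.168×10¹⁰ K⁴.
T = (2.168×10¹⁰)^(1/4).

T ≈ 384 K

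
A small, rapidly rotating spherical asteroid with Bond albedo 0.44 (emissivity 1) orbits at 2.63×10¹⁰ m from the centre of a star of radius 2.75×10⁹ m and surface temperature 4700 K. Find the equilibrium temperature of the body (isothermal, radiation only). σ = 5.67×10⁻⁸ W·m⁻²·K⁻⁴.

The star's surface emits σT_*⁴; at distance d the flux is S = σT_*⁴(R_*/d)².
S = 5.67×10⁻⁸·(4700)⁴·(2.75×10⁹/2.63×10¹⁰)² = 3.025×10⁵ W/m².
For an isothermal sphere T⁴ = (1−a)S/(4σ) = 7.469×10¹¹ K⁴.

T ≈ 930 K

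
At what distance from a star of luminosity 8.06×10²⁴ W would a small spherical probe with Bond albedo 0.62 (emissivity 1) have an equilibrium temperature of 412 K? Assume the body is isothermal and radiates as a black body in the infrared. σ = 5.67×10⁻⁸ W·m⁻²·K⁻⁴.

For an isothermal black-emitting sphere, (1−a)S·πr² = σ·4πr²·T⁴ ⇒ S = 4σT⁴/(1−a).
S = 4·5.67×10⁻⁸·(412)⁴/0.380 = 17200 W/m².
Flux falls as S = L/(4πd²), so d = √(L/(4πS)) = √(8.06×10²⁴/(4π·17200)).

d ≈ 6.11×10⁹ m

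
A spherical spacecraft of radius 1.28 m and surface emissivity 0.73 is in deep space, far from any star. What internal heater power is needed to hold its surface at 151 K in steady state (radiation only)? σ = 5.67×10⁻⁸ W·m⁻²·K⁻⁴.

P ≈ 443 W

P = εσ·4πr²·T⁴.
4πr² = 20.59 m²; T⁴ = 5.199×10⁸ K⁴.
P = 0.73·5.67×10⁻⁸·20.59·5.199×10⁸.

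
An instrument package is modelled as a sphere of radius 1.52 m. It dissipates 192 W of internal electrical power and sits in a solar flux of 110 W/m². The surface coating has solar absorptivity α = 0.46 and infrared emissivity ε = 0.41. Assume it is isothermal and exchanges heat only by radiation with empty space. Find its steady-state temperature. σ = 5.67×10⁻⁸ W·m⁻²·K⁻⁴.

At steady state, absorbed solar power + internal power = radiated power.
Absorbed: α·S·A_cross = 0.46·110·7.258 = 367.3 W (cross-section πr²).
Total input = 367.3 + 192 = 559.3 W.
Radiated: εσ·A_surf·T⁴ with A_surf = 4πr² = 29.03 m².
T⁴ = 559.3/(0.41·5.67×10⁻⁸·29.03) = 8.286×10⁸ K⁴.

T ≈ 170 K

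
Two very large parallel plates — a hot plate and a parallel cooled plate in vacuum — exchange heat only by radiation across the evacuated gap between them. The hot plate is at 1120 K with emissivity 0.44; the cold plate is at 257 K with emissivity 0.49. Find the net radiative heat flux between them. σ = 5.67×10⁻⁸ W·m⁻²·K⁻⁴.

q ≈ 26900 W/m²

For two infinite grey parallel plates, q = σ(T₁⁴ − T₂⁴)/(1/ε₁ + 1/ε₂ − 1).
T₁⁴ − T₂⁴ = 1.574×10¹² − 4.362×10⁹ = 1.569×10¹² K⁴.
1/ε₁ + 1/ε₂ − 1 = 2.273 + 2.041 − 1 = 3.314.
q = 5.67×10⁻⁸ × 1.569×10¹² / 3.314.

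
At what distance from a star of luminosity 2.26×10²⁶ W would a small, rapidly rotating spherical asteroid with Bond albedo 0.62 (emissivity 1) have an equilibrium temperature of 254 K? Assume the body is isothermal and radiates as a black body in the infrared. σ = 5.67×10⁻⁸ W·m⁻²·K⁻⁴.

For an isothermal black-emitting sphere, (1−a)S·πr² = σ·4πr²·T⁴ ⇒ S = 4σT⁴/(1−a).
S = 4·5.67×10⁻⁸·(254)⁴/0.380 = 2484 W/m².
Flux falls as S = L/(4πd²), so d = √(L/(4πS)) = √(2.26×10²⁶/(4π·2484)).

d ≈ 8.51×10¹⁰ m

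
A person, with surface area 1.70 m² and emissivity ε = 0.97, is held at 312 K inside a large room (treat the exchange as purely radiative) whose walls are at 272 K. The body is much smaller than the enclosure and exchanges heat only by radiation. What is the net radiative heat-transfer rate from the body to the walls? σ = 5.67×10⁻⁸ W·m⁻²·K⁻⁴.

P_net ≈ 374 W

For a small grey body in a large enclosure: P_net = εσA(T_body⁴ − T_wall⁴).
A = 1.70 m²; T_body⁴ − T_wall⁴ = 9.476×10⁹ − 5.474×10⁹ = 4.002×10⁹ K⁴.
|P_net| = 0.97·5.67×10⁻⁸·1.700·4.002×10⁹.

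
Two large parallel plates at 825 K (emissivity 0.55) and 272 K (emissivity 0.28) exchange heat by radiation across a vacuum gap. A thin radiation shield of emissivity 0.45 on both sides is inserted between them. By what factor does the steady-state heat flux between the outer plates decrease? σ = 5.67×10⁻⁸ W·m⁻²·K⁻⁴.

factor ≈ 1.78

Without shield: q₀ = σΔ(T⁴)/(1/ε₁+1/ε₂−1) with denominator 4.390.
With shield the two gaps are in series; the resistances add: (1/ε₁+1/ε_s−1)+(1/ε_s+1/ε₂−1) = 3.040+4.794 = 7.834.
Heat-flux ratio q₀/q = 7.834/4.390.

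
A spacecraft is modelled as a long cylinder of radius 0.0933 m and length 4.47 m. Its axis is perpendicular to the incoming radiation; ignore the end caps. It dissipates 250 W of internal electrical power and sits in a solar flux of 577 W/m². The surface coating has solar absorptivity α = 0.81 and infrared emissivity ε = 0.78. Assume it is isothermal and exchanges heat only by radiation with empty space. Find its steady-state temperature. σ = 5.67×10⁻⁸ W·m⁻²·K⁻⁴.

At steady state, absorbed solar power + internal power = radiated power.
Absorbed: α·S·A_cross = 0.81·577·0.8341 = 389.8 W (cross-section 2rL).
Total input = 389.8 + 250 = 639.8 W.
Radiated: εσ·A_surf·T⁴ with A_surf = 2πrL = 2.620 m².
T⁴ = 639.8/(0.78·5.67×10⁻⁸·2.620) = 5.521×10⁹ K⁴.

T ≈ 273 K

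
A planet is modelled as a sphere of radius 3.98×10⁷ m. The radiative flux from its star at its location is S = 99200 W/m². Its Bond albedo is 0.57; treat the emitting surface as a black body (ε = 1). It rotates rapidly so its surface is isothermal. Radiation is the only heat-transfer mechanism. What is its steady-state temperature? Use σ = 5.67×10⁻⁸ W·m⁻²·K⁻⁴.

At equilibrium, absorbed power = emitted power.
Absorbing cross-section = πr² = 4.976×10¹⁵ m²; emitting surface = 4πr² = 1.991×10¹⁶ m² (ratio 4).
(1−a)S·A_cross = εσ·A_surf·T⁴  ⇒  T⁴ = (1−a)S/(4σ).
T⁴ = 0.430·99200/(4·5.67×10⁻⁸) = 1.881×10¹¹ K⁴.
T = (1.881×10¹¹)^(1/4).

T ≈ 659 K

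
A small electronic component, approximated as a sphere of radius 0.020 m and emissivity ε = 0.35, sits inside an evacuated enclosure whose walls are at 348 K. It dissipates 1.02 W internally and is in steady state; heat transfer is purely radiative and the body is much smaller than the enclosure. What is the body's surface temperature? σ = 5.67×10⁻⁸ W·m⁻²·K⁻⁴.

For a small grey body in a large enclosure, net radiated power = εσA(T⁴ − T_w⁴).
Steady state: P = εσA(T⁴ − T_w⁴) with A = 4πr² = 0.005027 m².
T⁴ = P/(εσA) + T_w⁴ = 1.02/(0.35·5.67×10⁻⁸·0.005027) + (348)⁴
    = 1.023×10¹⁰ + 1.467×10¹⁰ = 2.489×10¹⁰ K⁴.

T ≈ 397 K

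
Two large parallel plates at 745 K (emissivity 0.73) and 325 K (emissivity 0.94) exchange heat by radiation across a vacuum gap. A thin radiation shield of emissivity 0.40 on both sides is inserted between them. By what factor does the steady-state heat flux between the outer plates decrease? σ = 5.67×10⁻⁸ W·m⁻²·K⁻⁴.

Without shield: q₀ = σΔ(T⁴)/(1/ε₁+1/ε₂−1) with denominator 1.434.
With shield the two gaps are in series; the resistances add: (1/ε₁+1/ε_s−1)+(1/ε_s+1/ε₂−1) = 2.870+2.564 = 5.434.
Heat-flux ratio q₀/q = 5.434/1.434.

factor ≈ 3.79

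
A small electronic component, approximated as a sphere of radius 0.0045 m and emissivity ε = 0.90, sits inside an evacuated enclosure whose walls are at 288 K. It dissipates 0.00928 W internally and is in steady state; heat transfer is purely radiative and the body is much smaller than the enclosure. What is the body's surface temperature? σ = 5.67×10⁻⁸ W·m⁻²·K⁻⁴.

For a small grey body in a large enclosure, net radiated power = εσA(T⁴ − T_w⁴).
Steady state: P = εσA(T⁴ − T_w⁴) with A = 4πr² = 2.545×10⁻⁴ m².
T⁴ = P/(εσA) + T_w⁴ = 0.00928/(0.90·5.67×10⁻⁸·2.545×10⁻⁴) + (288)⁴
    = 7.146×10⁸ + 6.880×10⁹ = 7.594×10⁹ K⁴.

T ≈ 295 K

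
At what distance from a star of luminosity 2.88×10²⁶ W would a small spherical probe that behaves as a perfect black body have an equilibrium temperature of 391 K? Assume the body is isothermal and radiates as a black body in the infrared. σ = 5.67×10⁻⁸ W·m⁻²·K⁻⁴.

d ≈ 6.58×10¹⁰ m

For an isothermal black-emitting sphere, (1−a)S·πr² = σ·4πr²·T⁴ ⇒ S = 4σT⁴/(1−a).
S = 4·5.67×10⁻⁸·(391)⁴/1.00 = 5301 W/m².
Flux falls as S = L/(4πd²), so d = √(L/(4πS)) = √(2.88×10²⁶/(4π·5301)).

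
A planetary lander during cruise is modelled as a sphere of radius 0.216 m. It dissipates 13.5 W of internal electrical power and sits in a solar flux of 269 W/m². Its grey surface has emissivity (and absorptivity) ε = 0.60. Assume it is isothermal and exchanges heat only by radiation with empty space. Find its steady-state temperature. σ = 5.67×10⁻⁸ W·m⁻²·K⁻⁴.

At steady state, absorbed solar power + internal power = radiated power.
Absorbed: α·S·A_cross = 0.60·269·0.1466 = 23.66 W (cross-section πr²).
Total input = 23.66 + 13.5 = 37.16 W.
Radiated: εσ·A_surf·T⁴ with A_surf = 4πr² = 0.5863 m².
T⁴ = 37.16/(0.60·5.67×10⁻⁸·0.5863) = 1.863×10⁹ K⁴.

T ≈ 208 K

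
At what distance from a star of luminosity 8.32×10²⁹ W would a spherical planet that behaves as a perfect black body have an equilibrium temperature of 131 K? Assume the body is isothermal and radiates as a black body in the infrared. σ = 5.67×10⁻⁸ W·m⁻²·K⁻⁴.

d ≈ 3.15×10¹³ m

For an isothermal black-emitting sphere, (1−a)S·πr² = σ·4πr²·T⁴ ⇒ S = 4σT⁴/(1−a).
S = 4·5.67×10⁻⁸·(131)⁴/1.00 = 66.79 W/m².
Flux falls as S = L/(4πd²), so d = √(L/(4πS)) = √(8.32×10²⁹/(4π·66.79)).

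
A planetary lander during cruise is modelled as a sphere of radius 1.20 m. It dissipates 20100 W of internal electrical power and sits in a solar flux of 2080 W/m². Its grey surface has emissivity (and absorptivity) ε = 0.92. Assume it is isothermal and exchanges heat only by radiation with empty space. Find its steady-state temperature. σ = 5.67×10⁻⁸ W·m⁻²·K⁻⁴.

At steady state, absorbed solar power + internal power = radiated power.
Absorbed: α·S·A_cross = 0.92·2080·4.524 = 8657 W (cross-section πr²).
Total input = 8657 + 20100 = 28760 W.
Radiated: εσ·A_surf·T⁴ with A_surf = 4πr² = 18.10 m².
T⁴ = 28760/(0.92·5.67×10⁻⁸·18.10) = 3.046×10¹⁰ K⁴.

T ≈ 418 K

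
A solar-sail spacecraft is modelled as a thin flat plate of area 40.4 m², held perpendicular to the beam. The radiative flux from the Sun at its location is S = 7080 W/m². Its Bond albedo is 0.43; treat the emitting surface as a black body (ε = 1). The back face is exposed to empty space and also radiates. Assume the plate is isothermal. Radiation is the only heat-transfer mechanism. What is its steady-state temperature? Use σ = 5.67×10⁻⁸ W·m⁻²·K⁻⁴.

At equilibrium, absorbed power = emitted power.
Absorbing cross-section = A = 40.40 m²; emitting surface = 2A = 80.80 m² (ratio 2).
(1−a)S·A_cross = εσ·A_surf·T⁴  ⇒  T⁴ = (1−a)S/(2σ).
T⁴ = 0.570·7080/(2·5.67×10⁻⁸) = 3.559×10¹⁰ K⁴.
T = (3.559×10¹⁰)^(1/4).

T ≈ 434 K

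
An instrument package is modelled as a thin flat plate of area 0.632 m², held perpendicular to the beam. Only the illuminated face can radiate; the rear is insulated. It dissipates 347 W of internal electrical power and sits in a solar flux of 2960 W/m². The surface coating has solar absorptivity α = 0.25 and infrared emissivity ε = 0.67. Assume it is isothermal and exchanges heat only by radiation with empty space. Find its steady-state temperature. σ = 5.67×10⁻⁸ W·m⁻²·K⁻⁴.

T ≈ 429 K

At steady state, absorbed solar power + internal power = radiated power.
Absorbed: α·S·A_cross = 0.25·2960·0.6320 = 467.7 W (cross-section A).
Total input = 467.7 + 347 = 814.7 W.
Radiated: εσ·A_surf·T⁴ with A_surf = A = 0.6320 m².
T⁴ = 814.7/(0.67·5.67×10⁻⁸·0.6320) = 3.393×10¹⁰ K⁴.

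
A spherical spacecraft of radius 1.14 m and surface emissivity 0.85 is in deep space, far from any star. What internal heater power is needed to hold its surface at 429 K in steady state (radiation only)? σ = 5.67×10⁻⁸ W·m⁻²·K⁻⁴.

P = εσ·4πr²·T⁴.
4πr² = 16.33 m²; T⁴ = 3.387×10¹⁰ K⁴.
P = 0.85·5.67×10⁻⁸·16.33·3.387×10¹⁰.

P ≈ 26700 W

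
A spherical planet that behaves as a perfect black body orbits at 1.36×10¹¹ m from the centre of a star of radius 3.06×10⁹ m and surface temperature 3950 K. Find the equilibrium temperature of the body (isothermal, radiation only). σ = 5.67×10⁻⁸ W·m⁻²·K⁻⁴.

The star's surface emits σT_*⁴; at distance d the flux is S = σT_*⁴(R_*/d)².
S = 5.67×10⁻⁸·(3950)⁴·(3.06×10⁹/1.36×10¹¹)² = 6988 W/m².
For an isothermal sphere T⁴ = (1−a)S/(4σ) = 3.081×10¹⁰ K⁴.

T ≈ 419 K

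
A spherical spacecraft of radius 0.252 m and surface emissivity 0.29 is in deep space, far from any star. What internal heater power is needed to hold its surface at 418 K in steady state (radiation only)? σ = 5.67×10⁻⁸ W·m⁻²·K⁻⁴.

P ≈ 401 W

P = εσ·4πr²·T⁴.
4πr² = 0.7980 m²; T⁴ = 3.053×10¹⁰ K⁴.
P = 0.29·5.67×10⁻⁸·0.7980·3.053×10¹⁰.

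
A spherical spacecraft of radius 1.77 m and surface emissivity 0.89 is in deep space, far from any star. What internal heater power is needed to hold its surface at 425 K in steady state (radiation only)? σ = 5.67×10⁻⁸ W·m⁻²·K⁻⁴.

P ≈ 64800 W

P = εσ·4πr²·T⁴.
4πr² = 39.37 m²; T⁴ = 3.263×10¹⁰ K⁴.
P = 0.89·5.67×10⁻⁸·39.37·3.263×10¹⁰.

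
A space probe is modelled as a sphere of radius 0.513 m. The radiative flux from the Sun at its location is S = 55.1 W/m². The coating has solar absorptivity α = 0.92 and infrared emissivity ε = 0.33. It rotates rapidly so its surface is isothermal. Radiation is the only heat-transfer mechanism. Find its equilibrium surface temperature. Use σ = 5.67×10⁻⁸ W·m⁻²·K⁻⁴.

At equilibrium, absorbed power = emitted power.
Absorbing cross-section = πr² = 0.8268 m²; emitting surface = 4πr² = 3.307 m² (ratio 4).
αS·A_cross = εσ·A_surf·T⁴  ⇒  T⁴ = αS/(ε·4σ).
T⁴ = 0.920·55.1/(0.33·4·5.67×10⁻⁸) = 6.773×10⁸ K⁴.
T = (6.773×10⁸)^(1/4).

T ≈ 161 K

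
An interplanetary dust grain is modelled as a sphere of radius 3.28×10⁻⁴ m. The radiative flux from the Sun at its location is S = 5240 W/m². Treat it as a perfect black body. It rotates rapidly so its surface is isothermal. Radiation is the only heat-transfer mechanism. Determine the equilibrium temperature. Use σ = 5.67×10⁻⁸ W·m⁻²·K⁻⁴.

At equilibrium, absorbed power = emitted power.
Absorbing cross-section = πr² = 3.380×10⁻⁷ m²; emitting surface = 4πr² = 1.352×10⁻⁶ m² (ratio 4).
S·A_cross = εσ·A_surf·T⁴  ⇒  T⁴ = S/(4σ).
T⁴ = 1.00·5240/(4·5.67×10⁻⁸) = 2.310×10¹⁰ K⁴.
T = (2.310×10¹⁰)^(1/4).

T ≈ 390 K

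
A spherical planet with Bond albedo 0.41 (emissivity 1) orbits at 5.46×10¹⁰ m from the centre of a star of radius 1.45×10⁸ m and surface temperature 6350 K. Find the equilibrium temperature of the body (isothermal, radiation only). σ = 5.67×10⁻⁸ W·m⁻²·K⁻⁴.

T ≈ 203 K

The star's surface emits σT_*⁴; at distance d the flux is S = σT_*⁴(R_*/d)².
S = 5.67×10⁻⁸·(6350)⁴·(1.45×10⁸/5.46×10¹⁰)² = 650.2 W/m².
For an isothermal sphere T⁴ = (1−a)S/(4σ) = 1.691×10⁹ K⁴.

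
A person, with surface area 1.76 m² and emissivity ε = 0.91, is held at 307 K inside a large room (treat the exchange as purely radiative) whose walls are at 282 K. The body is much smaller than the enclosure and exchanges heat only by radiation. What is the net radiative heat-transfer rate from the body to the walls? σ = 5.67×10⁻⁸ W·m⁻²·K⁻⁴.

P_net ≈ 232 W

For a small grey body in a large enclosure: P_net = εσA(T_body⁴ − T_wall⁴).
A = 1.76 m²; T_body⁴ − T_wall⁴ = 8.883×10⁹ − 6.324×10⁹ = 2.559×10⁹ K⁴.
|P_net| = 0.91·5.67×10⁻⁸·1.760·2.559×10⁹.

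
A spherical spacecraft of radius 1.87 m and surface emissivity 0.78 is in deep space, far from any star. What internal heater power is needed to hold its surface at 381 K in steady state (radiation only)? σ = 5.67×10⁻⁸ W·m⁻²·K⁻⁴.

P ≈ 41000 W

P = εσ·4πr²·T⁴.
4πr² = 43.94 m²; T⁴ = 2.107×10¹⁰ K⁴.
P = 0.78·5.67×10⁻⁸·43.94·2.107×10¹⁰.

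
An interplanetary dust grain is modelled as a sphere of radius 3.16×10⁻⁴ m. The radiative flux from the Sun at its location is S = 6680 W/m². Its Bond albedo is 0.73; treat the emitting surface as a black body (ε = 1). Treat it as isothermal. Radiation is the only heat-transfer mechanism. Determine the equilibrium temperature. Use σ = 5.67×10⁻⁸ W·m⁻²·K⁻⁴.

At equilibrium, absorbed power = emitted power.
Absorbing cross-section = πr² = 3.137×10⁻⁷ m²; emitting surface = 4πr² = 1.255×10⁻⁶ m² (ratio 4).
(1−a)S·A_cross = εσ·A_surf·T⁴  ⇒  T⁴ = (1−a)S/(4σ).
T⁴ = 0.270·6680/(4·5.67×10⁻⁸) = 7.952×10⁹ K⁴.
T = (7.952×10⁹)^(1/4).

T ≈ 299 K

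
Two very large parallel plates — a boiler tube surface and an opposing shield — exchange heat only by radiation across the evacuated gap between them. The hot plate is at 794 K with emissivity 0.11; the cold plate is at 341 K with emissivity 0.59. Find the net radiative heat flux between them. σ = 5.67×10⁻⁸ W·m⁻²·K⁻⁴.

q ≈ 2220 W/m²

For two infinite grey parallel plates, q = σ(T₁⁴ − T₂⁴)/(1/ε₁ + 1/ε₂ − 1).
T₁⁴ − T₂⁴ = 3.974×10¹¹ − 1.352×10¹⁰ = 3.839×10¹¹ K⁴.
1/ε₁ + 1/ε₂ − 1 = 9.091 + 1.695 − 1 = 9.786.
q = 5.67×10⁻⁸ × 3.839×10¹¹ / 9.786.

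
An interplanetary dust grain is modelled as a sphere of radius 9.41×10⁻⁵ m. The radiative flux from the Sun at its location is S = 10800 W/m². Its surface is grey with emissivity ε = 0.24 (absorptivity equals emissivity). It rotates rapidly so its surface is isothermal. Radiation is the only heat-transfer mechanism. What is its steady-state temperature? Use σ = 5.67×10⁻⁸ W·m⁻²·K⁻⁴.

T ≈ 467 K

At equilibrium, absorbed power = emitted power.
Absorbing cross-section = πr² = 2.782×10⁻⁸ m²; emitting surface = 4πr² = 1.113×10⁻⁷ m² (ratio 4).
εS·A_cross = εσ·A_surf·T⁴  ⇒  T⁴ = S/(4σ)   (ε cancels).
T⁴ = 10800/(4·5.67×10⁻⁸) = 4.762×10¹⁰ K⁴.
T = (4.762×10¹⁰)^(1/4).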